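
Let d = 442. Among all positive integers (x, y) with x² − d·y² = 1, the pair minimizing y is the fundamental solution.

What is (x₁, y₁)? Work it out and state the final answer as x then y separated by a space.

883 42

√442 = [21; 42, …], period ℓ=1 (odd) → k=1
step 0: (21, 1)  from 21·(1,0) + (0,1)
step 1: (883, 42)  from 42·(21,1) + (1,0)
fundamental: x₁=883, y₁=42  (since 779689 − 442·1764 = 1)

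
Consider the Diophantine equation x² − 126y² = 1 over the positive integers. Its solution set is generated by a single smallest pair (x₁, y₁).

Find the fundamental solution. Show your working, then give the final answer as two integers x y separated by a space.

449 40

d=126: √d = [11; 4,2,4,22] (ℓ=4, even), read p_3/q_3
step 0: (11, 1)  from 11·(1,0) + (0,1)
step 1: (45, 4)  from 4·(11,1) + (1,0)
step 2: (101, 9)  from 2·(45,4) + (11,1)
step 3: (449, 40)  from 4·(101,9) + (45,4)
(x₁, y₁) = (449, 40);  449² − 126·40² = 1 ✓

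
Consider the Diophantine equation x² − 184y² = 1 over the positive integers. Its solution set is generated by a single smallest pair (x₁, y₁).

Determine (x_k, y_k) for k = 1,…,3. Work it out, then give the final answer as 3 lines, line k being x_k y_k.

√184 = [13; 1,1,3,2,1,2,1,2,3,1,1,26, …], period ℓ=12 (even) → k=11
k=0  a_k=13  p_k/q_k = 13/1
…
k=3  a_k=3  p_k/q_k = 95/7
k=4  a_k=2  p_k/q_k = 217/16
k=5  a_k=1  p_k/q_k = 312/23
…
k=8  a_k=2  p_k/q_k = 3147/232
…
k=10  a_k=1  p_k/q_k = 13741/1013
k=11  a_k=1  p_k/q_k = 24335/1794
(x₁, y₁) = (24335, 1794);  24335² − 184·1794² = 1 ✓
k=2:  x_2 = 24335·24335+184·1794·1794 = 1184384449,  y_2 = 24335·1794+1794·24335 = 87313980
k=3:  x_3 = 24335·1184384449+184·1794·87313980 = 57643991108495,  y_3 = 24335·87313980+1794·1184384449 = 4249571404806

24335 1794
1184384449 87313980
57643991108495 4249571404806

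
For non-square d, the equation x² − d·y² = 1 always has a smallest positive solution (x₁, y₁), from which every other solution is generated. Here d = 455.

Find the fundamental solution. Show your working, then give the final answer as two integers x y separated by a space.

64 3

√455 → a₀=21, period (3,42); ℓ=2 even so k=1
i=0: a=21 ⇒ p=21, q=1
i=1: a=3 ⇒ p=64, q=3
fundamental: x₁=64, y₁=3  (since 4096 − 455·9 = 1)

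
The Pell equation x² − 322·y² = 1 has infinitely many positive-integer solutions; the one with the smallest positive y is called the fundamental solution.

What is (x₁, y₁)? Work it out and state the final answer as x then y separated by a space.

d=322: √d = [17; 1,16,1,34] (ℓ=4, even), read p_3/q_3
step 0: (17, 1)  from 17·(1,0) + (0,1)
…
step 2: (305, 17)  from 16·(18,1) + (17,1)
step 3: (323, 18)  from 1·(305,17) + (18,1)
(x₁, y₁) = (323, 18);  323² − 322·18² = 1 ✓

323 18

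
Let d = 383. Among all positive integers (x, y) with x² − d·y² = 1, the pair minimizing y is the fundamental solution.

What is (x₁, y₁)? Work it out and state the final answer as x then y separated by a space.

18768 959

[19; 1,1,3,19,3,1,1,38] for √383; ℓ=8 ⇒ convergent index 7
k=0  a_k=19  p_k/q_k = 19/1
…
k=4  a_k=19  p_k/q_k = 2642/135
k=5  a_k=3  p_k/q_k = 8063/412
k=6  a_k=1  p_k/q_k = 10705/547
k=7  a_k=1  p_k/q_k = 18768/959
→ (18768, 959).  Check: 18768²=352237824, 383·959²=352237823, difference 1.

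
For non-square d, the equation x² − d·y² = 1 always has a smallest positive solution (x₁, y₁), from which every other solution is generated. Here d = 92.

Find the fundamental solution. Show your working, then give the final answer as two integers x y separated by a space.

1151 120

d=92: √d = [9; 1,1,2,4,2,1,1,18] (ℓ=8, even), read p_7/q_7
a_0=9:  p_0=9·1+0=9,  q_0=9·0+1=1
a_1=1:  p_1=1·9+1=10,  q_1=1·1+0=1
…
a_3=2:  p_3=2·19+10=48,  q_3=2·2+1=5
a_4=4:  p_4=4·48+19=211,  q_4=4·5+2=22
a_5=2:  p_5=2·211+48=470,  q_5=2·22+5=49
a_6=1:  p_6=1·470+211=681,  q_6=1·49+22=71
a_7=1:  p_7=1·681+470=1151,  q_7=1·71+49=120
(x₁, y₁) = (1151, 120);  1151² − 92·120² = 1 ✓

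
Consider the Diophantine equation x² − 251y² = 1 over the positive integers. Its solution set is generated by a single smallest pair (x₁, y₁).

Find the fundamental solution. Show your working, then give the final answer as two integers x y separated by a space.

3674890 231957

d=251: √d = [15; 1,5,2,1,2,…,5,1,30] (ℓ=14, even), read p_13/q_13
step 0: (15, 1)  from 15·(1,0) + (0,1)
…
step 2: (95, 6)  from 5·(16,1) + (15,1)
step 3: (206, 13)  from 2·(95,6) + (16,1)
step 4: (301, 19)  from 1·(206,13) + (95,6)
step 5: (808, 51)  from 2·(301,19) + (206,13)
step 6: (1917, 121)  from 2·(808,51) + (301,19)
step 7: (29563, 1866)  from 15·(1917,121) + (808,51)
step 8: (61043, 3853)  from 2·(29563,1866) + (1917,121)
…
step 10: (212692, 13425)  from 1·(151649,9572) + (61043,3853)
step 11: (577033, 36422)  from 2·(212692,13425) + (151649,9572)
step 12: (3097857, 195535)  from 5·(577033,36422) + (212692,13425)
step 13: (3674890, 231957)  from 1·(3097857,195535) + (577033,36422)
→ (3674890, 231957).  Check: 3674890²=13504816512100, 251·231957²=13504816512099, difference 1.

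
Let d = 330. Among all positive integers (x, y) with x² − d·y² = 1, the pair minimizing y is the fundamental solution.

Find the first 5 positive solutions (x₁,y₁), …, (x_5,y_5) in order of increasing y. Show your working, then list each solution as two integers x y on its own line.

109 6
23761 1308
5179789 285138
1129170241 62158776
246153932749 13550328030

[18; 6,36] for √330; ℓ=2 ⇒ convergent index 1
i=0: a=18 ⇒ p=18, q=1
i=1: a=6 ⇒ p=109, q=6
→ (109, 6).  Check: 109²=11881, 330·6²=11880, difference 1.
(109+6√330)^2 = 23761 + 1308√330
(109+6√330)^3 = 5179789 + 285138√330
(109+6√330)^4 = 1129170241 + 62158776√330
(109+6√330)^5 = 246153932749 + 13550328030√330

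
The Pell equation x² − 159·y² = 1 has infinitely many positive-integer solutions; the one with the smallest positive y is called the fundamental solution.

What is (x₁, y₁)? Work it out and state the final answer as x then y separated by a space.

√159 = [12; 1,1,1,1,3,1,1,1,1,24, …], period ℓ=10 (even) → k=9
step 0: (12, 1)  from 12·(1,0) + (0,1)
…
step 2: (25, 2)  from 1·(13,1) + (12,1)
step 3: (38, 3)  from 1·(25,2) + (13,1)
…
step 6: (290, 23)  from 1·(227,18) + (63,5)
…
step 8: (807, 64)  from 1·(517,41) + (290,23)
step 9: (1324, 105)  from 1·(807,64) + (517,41)
(x₁, y₁) = (1324, 105);  1324² − 159·105² = 1 ✓

1324 105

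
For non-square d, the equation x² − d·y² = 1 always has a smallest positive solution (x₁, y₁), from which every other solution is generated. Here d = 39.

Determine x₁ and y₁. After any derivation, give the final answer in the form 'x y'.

25 4

[6; 4,12] for √39; ℓ=2 ⇒ convergent index 1
step 0: (6, 1)  from 6·(1,0) + (0,1)
step 1: (25, 4)  from 4·(6,1) + (1,0)
(x₁, y₁) = (25, 4);  25² − 39·4² = 1 ✓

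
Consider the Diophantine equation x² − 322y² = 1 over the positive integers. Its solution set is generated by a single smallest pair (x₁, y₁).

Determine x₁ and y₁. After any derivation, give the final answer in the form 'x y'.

323 18

√322 = [17; 1,16,1,34, …], period ℓ=4 (even) → k=3
k=0  a_k=17  p_k/q_k = 17/1
…
k=2  a_k=16  p_k/q_k = 305/17
k=3  a_k=1  p_k/q_k = 323/18
fundamental: x₁=323, y₁=18  (since 104329 − 322·324 = 1)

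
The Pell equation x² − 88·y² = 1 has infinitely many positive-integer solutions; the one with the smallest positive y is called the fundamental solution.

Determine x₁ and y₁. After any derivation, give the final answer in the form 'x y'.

197 21

√88 = [9; 2,1,1,1,2,18, …], period ℓ=6 (even) → k=5
a_0=9:  p_0=9·1+0=9,  q_0=9·0+1=1
…
a_2=1:  p_2=1·19+9=28,  q_2=1·2+1=3
a_3=1:  p_3=1·28+19=47,  q_3=1·3+2=5
a_4=1:  p_4=1·47+28=75,  q_4=1·5+3=8
a_5=2:  p_5=2·75+47=197,  q_5=2·8+5=21
→ (197, 21).  Check: 197²=38809, 88·21²=38808, difference 1.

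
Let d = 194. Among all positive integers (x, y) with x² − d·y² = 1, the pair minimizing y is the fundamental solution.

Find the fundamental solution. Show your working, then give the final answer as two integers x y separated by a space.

√194 → a₀=13, period (1,12,1,26); ℓ=4 even so k=3
k=0  a_k=13  p_k/q_k = 13/1
…
k=2  a_k=12  p_k/q_k = 181/13
k=3  a_k=1  p_k/q_k = 195/14
fundamental: x₁=195, y₁=14  (since 38025 − 194·196 = 1)

195 14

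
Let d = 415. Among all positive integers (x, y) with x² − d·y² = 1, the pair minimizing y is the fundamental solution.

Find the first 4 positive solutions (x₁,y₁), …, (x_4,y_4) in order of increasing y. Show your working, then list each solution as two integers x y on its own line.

18412804 903849
678062702284831 33284788965192
24970071273761872339444 1225732590794885332887
919538056459614718055705397121 45138347901436822389057205104

√415 = [20; 2,1,2,4,6,…,1,2,40, …], period ℓ=16 (even) → k=15
k=0  a_k=20  p_k/q_k = 20/1
…
k=2  a_k=1  p_k/q_k = 61/3
k=3  a_k=2  p_k/q_k = 163/8
…
k=5  a_k=6  p_k/q_k = 4441/218
k=6  a_k=1  p_k/q_k = 5154/253
k=7  a_k=1  p_k/q_k = 9595/471
…
k=10  a_k=1  p_k/q_k = 77473/3803
k=11  a_k=6  p_k/q_k = 508372/24955
…
k=13  a_k=2  p_k/q_k = 4730294/232201
k=14  a_k=1  p_k/q_k = 6841255/335824
k=15  a_k=2  p_k/q_k = 18412804/903849
(x₁, y₁) = (18412804, 903849);  18412804² − 415·903849² = 1 ✓
(18412804+903849√415)^2 = 678062702284831 + 33284788965192√415
(18412804+903849√415)^3 = 24970071273761872339444 + 1225732590794885332887√415
(18412804+903849√415)^4 = 919538056459614718055705397121 + 45138347901436822389057205104√415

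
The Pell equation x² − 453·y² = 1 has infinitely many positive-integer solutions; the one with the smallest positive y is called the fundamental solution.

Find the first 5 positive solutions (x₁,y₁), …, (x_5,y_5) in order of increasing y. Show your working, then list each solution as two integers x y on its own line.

1653751 77700
5469784740001 256992905400
18091323967121133751 850004548596233100
59837090203895614338960001 2811391744490881177810800
197911295523547060893371760093751 9298683817686228472822980388500

√453 → a₀=21, period (3,1,1,10,14,10,1,1,3,42); ℓ=10 even so k=9
i=0: a=21 ⇒ p=21, q=1
i=1: a=3 ⇒ p=64, q=3
…
i=3: a=1 ⇒ p=149, q=7
i=4: a=10 ⇒ p=1575, q=74
i=5: a=14 ⇒ p=22199, q=1043
…
i=7: a=1 ⇒ p=245764, q=11547
i=8: a=1 ⇒ p=469329, q=22051
i=9: a=3 ⇒ p=1653751, q=77700
(x₁, y₁) = (1653751, 77700);  1653751² − 453·77700² = 1 ✓
k=2:  x_2 = 1653751·1653751+453·77700·77700 = 5469784740001,  y_2 = 1653751·77700+77700·1653751 = 256992905400
k=3:  x_3 = 1653751·5469784740001+453·77700·256992905400 = 18091323967121133751,  y_3 = 1653751·256992905400+77700·5469784740001 = 850004548596233100
k=4:  x_4 = 1653751·18091323967121133751+453·77700·850004548596233100 = 59837090203895614338960001,  y_4 = 1653751·850004548596233100+77700·18091323967121133751 = 2811391744490881177810800
k=5:  x_5 = 1653751·59837090203895614338960001+453·77700·2811391744490881177810800 = 197911295523547060893371760093751,  y_5 = 1653751·2811391744490881177810800+77700·59837090203895614338960001 = 9298683817686228472822980388500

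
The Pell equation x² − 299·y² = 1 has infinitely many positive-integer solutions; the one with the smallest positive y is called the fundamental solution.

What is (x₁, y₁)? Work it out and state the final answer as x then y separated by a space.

415 24

√299 → a₀=17, period (3,2,3,34); ℓ=4 even so k=3
step 0: (17, 1)  from 17·(1,0) + (0,1)
…
step 2: (121, 7)  from 2·(52,3) + (17,1)
step 3: (415, 24)  from 3·(121,7) + (52,3)
(x₁, y₁) = (415, 24);  415² − 299·24² = 1 ✓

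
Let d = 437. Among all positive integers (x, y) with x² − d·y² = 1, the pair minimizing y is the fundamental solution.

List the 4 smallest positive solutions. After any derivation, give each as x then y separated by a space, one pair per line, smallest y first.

√437 = [20; 1,9,2,9,1,40, …], period ℓ=6 (even) → k=5
i=0: a=20 ⇒ p=20, q=1
…
i=4: a=9 ⇒ p=4160, q=199
i=5: a=1 ⇒ p=4599, q=220
(x₁, y₁) = (4599, 220);  4599² − 437·220² = 1 ✓
k=2:  x_2 = 4599·4599+437·220·220 = 42301601,  y_2 = 4599·220+220·4599 = 2023560
k=3:  x_3 = 4599·42301601+437·220·2023560 = 389090121399,  y_3 = 4599·2023560+220·42301601 = 18612704660
k=4:  x_4 = 4599·389090121399+437·220·18612704660 = 3578850894326401,  y_4 = 4599·18612704660+220·389090121399 = 171199655439120

4599 220
42301601 2023560
389090121399 18612704660
3578850894326401 171199655439120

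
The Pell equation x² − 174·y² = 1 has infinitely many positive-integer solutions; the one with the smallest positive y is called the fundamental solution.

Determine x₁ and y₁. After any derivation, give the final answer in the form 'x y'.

1451 110

√174 = [13; 5,4,5,26, …], period ℓ=4 (even) → k=3
a_0=13:  p_0=13·1+0=13,  q_0=13·0+1=1
…
a_2=4:  p_2=4·66+13=277,  q_2=4·5+1=21
a_3=5:  p_3=5·277+66=1451,  q_3=5·21+5=110
fundamental: x₁=1451, y₁=110  (since 2105401 − 174·12100 = 1)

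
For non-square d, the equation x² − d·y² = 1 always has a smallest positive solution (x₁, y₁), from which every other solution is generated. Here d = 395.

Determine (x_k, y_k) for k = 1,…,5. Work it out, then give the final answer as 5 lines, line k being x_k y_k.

√395 → a₀=19, period (1,6,1,38); ℓ=4 even so k=3
i=0: a=19 ⇒ p=19, q=1
…
i=2: a=6 ⇒ p=139, q=7
i=3: a=1 ⇒ p=159, q=8
→ (159, 8).  Check: 159²=25281, 395·8²=25280, difference 1.
(159+8√395)^2 = 50561 + 2544√395
(159+8√395)^3 = 16078239 + 808984√395
(159+8√395)^4 = 5112829441 + 257254368√395
(159+8√395)^5 = 1625863683999 + 81806080040√395

159 8
50561 2544
16078239 808984
5112829441 257254368
1625863683999 81806080040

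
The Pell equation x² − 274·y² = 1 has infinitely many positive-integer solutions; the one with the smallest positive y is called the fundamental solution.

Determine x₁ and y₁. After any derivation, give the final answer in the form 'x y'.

3959299 239190

[16; 1,1,4,4,1,1,32] for √274; ℓ=7 ⇒ convergent index 13
step 0: (16, 1)  from 16·(1,0) + (0,1)
…
step 2: (33, 2)  from 1·(17,1) + (16,1)
…
step 5: (778, 47)  from 1·(629,38) + (149,9)
step 6: (1407, 85)  from 1·(778,47) + (629,38)
step 7: (45802, 2767)  from 32·(1407,85) + (778,47)
step 8: (47209, 2852)  from 1·(45802,2767) + (1407,85)
step 9: (93011, 5619)  from 1·(47209,2852) + (45802,2767)
…
step 12: (2189276, 132259)  from 1·(1770023,106931) + (419253,25328)
step 13: (3959299, 239190)  from 1·(2189276,132259) + (1770023,106931)
fundamental: x₁=3959299, y₁=239190  (since 15676048571401 − 274·57211856100 = 1)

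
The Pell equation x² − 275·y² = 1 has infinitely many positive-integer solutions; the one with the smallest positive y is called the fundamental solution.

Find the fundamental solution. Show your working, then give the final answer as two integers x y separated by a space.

199 12

[16; 1,1,2,1,1,32] for √275; ℓ=6 ⇒ convergent index 5
a_0=16:  p_0=16·1+0=16,  q_0=16·0+1=1
a_1=1:  p_1=1·16+1=17,  q_1=1·1+0=1
a_2=1:  p_2=1·17+16=33,  q_2=1·1+1=2
a_3=2:  p_3=2·33+17=83,  q_3=2·2+1=5
a_4=1:  p_4=1·83+33=116,  q_4=1·5+2=7
a_5=1:  p_5=1·116+83=199,  q_5=1·7+5=12
→ (199, 12).  Check: 199²=39601, 275·12²=39600, difference 1.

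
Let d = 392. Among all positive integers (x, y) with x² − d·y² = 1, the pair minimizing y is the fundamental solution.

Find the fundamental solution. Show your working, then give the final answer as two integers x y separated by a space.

99 5

√392 → a₀=19, period (1,3,1,38); ℓ=4 even so k=3
a_0=19:  p_0=19·1+0=19,  q_0=19·0+1=1
…
a_2=3:  p_2=3·20+19=79,  q_2=3·1+1=4
a_3=1:  p_3=1·79+20=99,  q_3=1·4+1=5
fundamental: x₁=99, y₁=5  (since 9801 − 392·25 = 1)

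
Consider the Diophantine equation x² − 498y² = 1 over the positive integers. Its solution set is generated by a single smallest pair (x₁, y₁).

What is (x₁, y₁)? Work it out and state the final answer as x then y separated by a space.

√498 → a₀=22, period (3,6,22,6,3,44); ℓ=6 even so k=5
k=0  a_k=22  p_k/q_k = 22/1
…
k=2  a_k=6  p_k/q_k = 424/19
k=3  a_k=22  p_k/q_k = 9395/421
k=4  a_k=6  p_k/q_k = 56794/2545
k=5  a_k=3  p_k/q_k = 179777/8056
→ (179777, 8056).  Check: 179777²=32319769729, 498·8056²=32319769728, difference 1.

179777 8056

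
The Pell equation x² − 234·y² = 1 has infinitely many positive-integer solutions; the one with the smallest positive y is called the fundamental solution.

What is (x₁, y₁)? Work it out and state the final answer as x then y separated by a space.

[15; 3,2,1,2,1,2,3,30] for √234; ℓ=8 ⇒ convergent index 7
step 0: (15, 1)  from 15·(1,0) + (0,1)
…
step 2: (107, 7)  from 2·(46,3) + (15,1)
step 3: (153, 10)  from 1·(107,7) + (46,3)
…
step 6: (1545, 101)  from 2·(566,37) + (413,27)
step 7: (5201, 340)  from 3·(1545,101) + (566,37)
fundamental: x₁=5201, y₁=340  (since 27050401 − 234·115600 = 1)

5201 340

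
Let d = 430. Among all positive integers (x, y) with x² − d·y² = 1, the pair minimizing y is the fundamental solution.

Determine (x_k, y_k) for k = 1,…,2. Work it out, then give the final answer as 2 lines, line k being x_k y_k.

√430 → a₀=20, period (1,2,1,3,1,…,2,1,40); ℓ=14 even so k=13
k=0  a_k=20  p_k/q_k = 20/1
k=1  a_k=1  p_k/q_k = 21/1
…
k=3  a_k=1  p_k/q_k = 83/4
k=4  a_k=3  p_k/q_k = 311/15
k=5  a_k=1  p_k/q_k = 394/19
k=6  a_k=6  p_k/q_k = 2675/129
k=7  a_k=8  p_k/q_k = 21794/1051
…
k=9  a_k=1  p_k/q_k = 155233/7486
k=10  a_k=3  p_k/q_k = 599138/28893
k=11  a_k=1  p_k/q_k = 754371/36379
k=12  a_k=2  p_k/q_k = 2107880/101651
k=13  a_k=1  p_k/q_k = 2862251/138030
→ (2862251, 138030).  Check: 2862251²=8192480787001, 430·138030²=8192480787000, difference 1.
(x_2, y_2) = (2862251·2862251 + 430·138030·138030, 2862251·138030 + 138030·2862251) = (16384961574001, 790153011060)

2862251 138030
16384961574001 790153011060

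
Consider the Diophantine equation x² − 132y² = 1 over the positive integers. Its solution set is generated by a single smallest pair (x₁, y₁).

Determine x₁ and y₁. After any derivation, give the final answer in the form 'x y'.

23 2

√132 → a₀=11, period (2,22); ℓ=2 even so k=1
a_0=11:  p_0=11·1+0=11,  q_0=11·0+1=1
a_1=2:  p_1=2·11+1=23,  q_1=2·1+0=2
fundamental: x₁=23, y₁=2  (since 529 − 132·4 = 1)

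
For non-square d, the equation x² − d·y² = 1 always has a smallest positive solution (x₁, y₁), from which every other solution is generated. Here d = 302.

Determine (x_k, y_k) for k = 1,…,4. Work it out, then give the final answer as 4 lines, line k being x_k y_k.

√302 = [17; 2,1,1,1,4,…,1,2,34, …], period ℓ=16 (even) → k=15
a_0=17:  p_0=17·1+0=17,  q_0=17·0+1=1
…
a_6=2:  p_6=2·643+139=1425,  q_6=2·37+8=82
a_7=1:  p_7=1·1425+643=2068,  q_7=1·82+37=119
…
a_10=2:  p_10=2·36581+34513=107675,  q_10=2·2105+1986=6196
…
a_14=1:  p_14=1·1042237+574956=1617193,  q_14=1·59974+33085=93059
a_15=2:  p_15=2·1617193+1042237=4276623,  q_15=2·93059+59974=246092
→ (4276623, 246092).  Check: 4276623²=18289504284129, 302·246092²=18289504284128, difference 1.
n=2: (4276623,246092)∘(4276623,246092) = (4276623·4276623+302·246092·246092, 4276623·246092+246092·4276623) = (36579008568257,2104885414632)
n=3: (36579008568257,2104885414632)∘(4276623,246092) = (4276623·36579008568257+302·246092·2104885414632, 4276623·2104885414632+246092·36579008568257) = (312869258720405635599,18003602753159249380)
n=4: (312869258720405635599,18003602753159249380)∘(4276623,246092) = (4276623·312869258720405635599+302·246092·18003602753159249380, 4276623·18003602753159249380+246092·312869258720405635599) = (2676047735673238042056036097,153989243234046232237072848)

4276623 246092
36579008568257 2104885414632
312869258720405635599 18003602753159249380
2676047735673238042056036097 153989243234046232237072848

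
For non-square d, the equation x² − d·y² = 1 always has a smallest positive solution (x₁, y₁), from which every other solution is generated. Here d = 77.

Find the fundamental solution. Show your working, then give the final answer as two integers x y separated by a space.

√77 = [8; 1,3,2,3,1,16, …], period ℓ=6 (even) → k=5
a_0=8:  p_0=8·1+0=8,  q_0=8·0+1=1
…
a_4=3:  p_4=3·79+35=272,  q_4=3·9+4=31
a_5=1:  p_5=1·272+79=351,  q_5=1·31+9=40
fundamental: x₁=351, y₁=40  (since 123201 − 77·1600 = 1)

351 40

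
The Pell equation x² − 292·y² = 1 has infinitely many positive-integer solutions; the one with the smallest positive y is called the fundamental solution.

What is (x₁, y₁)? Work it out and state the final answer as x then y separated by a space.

2281249 133500

d=292: √d = [17; 11,2,1,3,8,3,1,2,11,34] (ℓ=10, even), read p_9/q_9
a_0=17:  p_0=17·1+0=17,  q_0=17·0+1=1
…
a_2=2:  p_2=2·188+17=393,  q_2=2·11+1=23
a_3=1:  p_3=1·393+188=581,  q_3=1·23+11=34
…
a_8=2:  p_8=2·72812+55143=200767,  q_8=2·4261+3227=11749
a_9=11:  p_9=11·200767+72812=2281249,  q_9=11·11749+4261=133500
(x₁, y₁) = (2281249, 133500);  2281249² − 292·133500² = 1 ✓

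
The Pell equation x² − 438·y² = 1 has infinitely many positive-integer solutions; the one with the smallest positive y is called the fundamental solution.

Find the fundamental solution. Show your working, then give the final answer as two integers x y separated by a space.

293 14

√438 → a₀=20, period (1,12,1,40); ℓ=4 even so k=3
i=0: a=20 ⇒ p=20, q=1
…
i=2: a=12 ⇒ p=272, q=13
i=3: a=1 ⇒ p=293, q=14
(x₁, y₁) = (293, 14);  293² − 438·14² = 1 ✓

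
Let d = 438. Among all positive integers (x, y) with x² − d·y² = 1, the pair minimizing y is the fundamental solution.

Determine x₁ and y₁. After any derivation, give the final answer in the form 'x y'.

[20; 1,12,1,40] for √438; ℓ=4 ⇒ convergent index 3
k=0  a_k=20  p_k/q_k = 20/1
k=1  a_k=1  p_k/q_k = 21/1
k=2  a_k=12  p_k/q_k = 272/13
k=3  a_k=1  p_k/q_k = 293/14
→ (293, 14).  Check: 293²=85849, 438·14²=85848, difference 1.

293 14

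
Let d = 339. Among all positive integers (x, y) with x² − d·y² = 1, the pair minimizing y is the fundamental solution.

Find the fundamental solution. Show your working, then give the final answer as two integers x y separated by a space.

97970 5321

[18; 2,2,2,1,17,1,2,2,2,36] for √339; ℓ=10 ⇒ convergent index 9
k=0  a_k=18  p_k/q_k = 18/1
k=1  a_k=2  p_k/q_k = 37/2
…
k=3  a_k=2  p_k/q_k = 221/12
…
k=5  a_k=17  p_k/q_k = 5542/301
k=6  a_k=1  p_k/q_k = 5855/318
k=7  a_k=2  p_k/q_k = 17252/937
k=8  a_k=2  p_k/q_k = 40359/2192
k=9  a_k=2  p_k/q_k = 97970/5321
→ (97970, 5321).  Check: 97970²=9598120900, 339·5321²=9598120899, difference 1.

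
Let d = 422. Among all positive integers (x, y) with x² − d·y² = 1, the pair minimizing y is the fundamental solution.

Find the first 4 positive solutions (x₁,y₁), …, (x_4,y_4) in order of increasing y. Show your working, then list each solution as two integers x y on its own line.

7022501 341850
98631040590001 4801283933700
1385273162348638202501 67434042451384025550
19456164335732849620362360001 947111261097768740333867400

d=422: √d = [20; 1,1,5,2,1,…,1,1,40] (ℓ=14, even), read p_13/q_13
k=0  a_k=20  p_k/q_k = 20/1
k=1  a_k=1  p_k/q_k = 21/1
k=2  a_k=1  p_k/q_k = 41/2
k=3  a_k=5  p_k/q_k = 226/11
k=4  a_k=2  p_k/q_k = 493/24
k=5  a_k=1  p_k/q_k = 719/35
k=6  a_k=3  p_k/q_k = 2650/129
k=7  a_k=20  p_k/q_k = 53719/2615
k=8  a_k=3  p_k/q_k = 163807/7974
k=9  a_k=1  p_k/q_k = 217526/10589
k=10  a_k=2  p_k/q_k = 598859/29152
…
k=12  a_k=1  p_k/q_k = 3810680/185501
k=13  a_k=1  p_k/q_k = 7022501/341850
(x₁, y₁) = (7022501, 341850);  7022501² − 422·341850² = 1 ✓
(x_2, y_2) = (7022501·7022501 + 422·341850·341850, 7022501·341850 + 341850·7022501) = (98631040590001, 4801283933700)
(x_3, y_3) = (7022501·98631040590001 + 422·341850·4801283933700, 7022501·4801283933700 + 341850·98631040590001) = (1385273162348638202501, 67434042451384025550)
(x_4, y_4) = (7022501·1385273162348638202501 + 422·341850·67434042451384025550, 7022501·67434042451384025550 + 341850·1385273162348638202501) = (19456164335732849620362360001, 947111261097768740333867400)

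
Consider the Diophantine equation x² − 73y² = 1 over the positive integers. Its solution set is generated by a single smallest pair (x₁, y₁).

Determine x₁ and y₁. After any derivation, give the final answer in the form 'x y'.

2281249 267000

d=73: √d = [8; 1,1,5,5,1,1,16] (ℓ=7, odd), read p_13/q_13
step 0: (8, 1)  from 8·(1,0) + (0,1)
…
step 3: (94, 11)  from 5·(17,2) + (9,1)
step 4: (487, 57)  from 5·(94,11) + (17,2)
step 5: (581, 68)  from 1·(487,57) + (94,11)
…
step 12: (1241008, 145249)  from 1·(1040241,121751) + (200767,23498)
step 13: (2281249, 267000)  from 1·(1241008,145249) + (1040241,121751)
→ (2281249, 267000).  Check: 2281249²=5204097000001, 73·267000²=5204097000000, difference 1.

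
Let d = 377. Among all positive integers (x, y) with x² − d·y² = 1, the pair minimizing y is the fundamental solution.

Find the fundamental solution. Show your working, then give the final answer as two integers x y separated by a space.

233 12

√377 → a₀=19, period (2,2,2,38); ℓ=4 even so k=3
a_0=19:  p_0=19·1+0=19,  q_0=19·0+1=1
a_1=2:  p_1=2·19+1=39,  q_1=2·1+0=2
a_2=2:  p_2=2·39+19=97,  q_2=2·2+1=5
a_3=2:  p_3=2·97+39=233,  q_3=2·5+2=12
fundamental: x₁=233, y₁=12  (since 54289 − 377·144 = 1)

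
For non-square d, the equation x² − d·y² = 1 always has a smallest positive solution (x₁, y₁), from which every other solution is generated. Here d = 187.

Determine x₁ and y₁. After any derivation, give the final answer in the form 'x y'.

1682 123

[13; 1,2,13,2,1,26] for √187; ℓ=6 ⇒ convergent index 5
a_0=13:  p_0=13·1+0=13,  q_0=13·0+1=1
…
a_2=2:  p_2=2·14+13=41,  q_2=2·1+1=3
…
a_4=2:  p_4=2·547+41=1135,  q_4=2·40+3=83
a_5=1:  p_5=1·1135+547=1682,  q_5=1·83+40=123
(x₁, y₁) = (1682, 123);  1682² − 187·123² = 1 ✓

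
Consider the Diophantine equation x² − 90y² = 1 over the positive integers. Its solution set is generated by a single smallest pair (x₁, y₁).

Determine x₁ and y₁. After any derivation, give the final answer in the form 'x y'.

√90 → a₀=9, period (2,18); ℓ=2 even so k=1
a_0=9:  p_0=9·1+0=9,  q_0=9·0+1=1
a_1=2:  p_1=2·9+1=19,  q_1=2·1+0=2
→ (19, 2).  Check: 19²=361, 90·2²=360, difference 1.

19 2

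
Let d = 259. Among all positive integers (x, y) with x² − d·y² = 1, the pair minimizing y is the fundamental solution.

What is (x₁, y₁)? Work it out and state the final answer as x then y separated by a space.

847225 52644

[16; 10,1,2,3,4,3,2,1,10,32] for √259; ℓ=10 ⇒ convergent index 9
k=0  a_k=16  p_k/q_k = 16/1
…
k=4  a_k=3  p_k/q_k = 1722/107
…
k=7  a_k=2  p_k/q_k = 55265/3434
k=8  a_k=1  p_k/q_k = 79196/4921
k=9  a_k=10  p_k/q_k = 847225/52644
→ (847225, 52644).  Check: 847225²=717790200625, 259·52644²=717790200624, difference 1.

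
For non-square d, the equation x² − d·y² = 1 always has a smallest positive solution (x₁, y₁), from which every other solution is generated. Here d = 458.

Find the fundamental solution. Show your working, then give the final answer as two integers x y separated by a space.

22899 1070

d=458: √d = [21; 2,2,42] (ℓ=3, odd), read p_5/q_5
a_0=21:  p_0=21·1+0=21,  q_0=21·0+1=1
…
a_2=2:  p_2=2·43+21=107,  q_2=2·2+1=5
a_3=42:  p_3=42·107+43=4537,  q_3=42·5+2=212
a_4=2:  p_4=2·4537+107=9181,  q_4=2·212+5=429
a_5=2:  p_5=2·9181+4537=22899,  q_5=2·429+212=1070
fundamental: x₁=22899, y₁=1070  (since 524364201 − 458·1144900 = 1)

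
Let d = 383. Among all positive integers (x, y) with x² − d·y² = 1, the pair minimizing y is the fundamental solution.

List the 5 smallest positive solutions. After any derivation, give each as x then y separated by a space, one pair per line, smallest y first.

18768 959
704475647 35997024
26443197867024 1351184291905
992571874432137217 50718053544949056
37257177852241504710288 1903752856512023474111

√383 = [19; 1,1,3,19,3,1,1,38, …], period ℓ=8 (even) → k=7
step 0: (19, 1)  from 19·(1,0) + (0,1)
step 1: (20, 1)  from 1·(19,1) + (1,0)
…
step 3: (137, 7)  from 3·(39,2) + (20,1)
…
step 6: (10705, 547)  from 1·(8063,412) + (2642,135)
step 7: (18768, 959)  from 1·(10705,547) + (8063,412)
→ (18768, 959).  Check: 18768²=352237824, 383·959²=352237823, difference 1.
(x_2, y_2) = (18768·18768 + 383·959·959, 18768·959 + 959·18768) = (704475647, 35997024)
(x_3, y_3) = (18768·704475647 + 383·959·35997024, 18768·35997024 + 959·704475647) = (26443197867024, 1351184291905)
(x_4, y_4) = (18768·26443197867024 + 383·959·1351184291905, 18768·1351184291905 + 959·26443197867024) = (992571874432137217, 50718053544949056)
(x_5, y_5) = (18768·992571874432137217 + 383·959·50718053544949056, 18768·50718053544949056 + 959·992571874432137217) = (37257177852241504710288, 1903752856512023474111)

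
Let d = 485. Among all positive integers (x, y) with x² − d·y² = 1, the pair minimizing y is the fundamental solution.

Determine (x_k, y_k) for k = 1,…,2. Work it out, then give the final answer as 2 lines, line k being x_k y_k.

969 44
1877921 85272

√485 = [22; 44, …], period ℓ=1 (odd) → k=1
a_0=22:  p_0=22·1+0=22,  q_0=22·0+1=1
a_1=44:  p_1=44·22+1=969,  q_1=44·1+0=44
→ (969, 44).  Check: 969²=938961, 485·44²=938960, difference 1.
k=2:  x_2 = 969·969+485·44·44 = 1877921,  y_2 = 969·44+44·969 = 85272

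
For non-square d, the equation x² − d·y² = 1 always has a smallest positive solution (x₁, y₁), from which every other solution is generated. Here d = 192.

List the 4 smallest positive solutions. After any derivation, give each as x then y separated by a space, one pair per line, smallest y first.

[13; 1,5,1,26] for √192; ℓ=4 ⇒ convergent index 3
k=0  a_k=13  p_k/q_k = 13/1
k=1  a_k=1  p_k/q_k = 14/1
k=2  a_k=5  p_k/q_k = 83/6
k=3  a_k=1  p_k/q_k = 97/7
fundamental: x₁=97, y₁=7  (since 9409 − 192·49 = 1)
(97+7√192)^2 = 18817 + 1358√192
(97+7√192)^3 = 3650401 + 263445√192
(97+7√192)^4 = 708158977 + 51106972√192

97 7
18817 1358
3650401 263445
708158977 51106972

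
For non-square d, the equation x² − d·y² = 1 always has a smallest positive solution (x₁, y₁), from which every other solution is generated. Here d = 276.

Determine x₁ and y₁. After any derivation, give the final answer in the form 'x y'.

d=276: √d = [16; 1,1,1,1,2,2,2,1,1,1,1,32] (ℓ=12, even), read p_11/q_11
i=0: a=16 ⇒ p=16, q=1
i=1: a=1 ⇒ p=17, q=1
i=2: a=1 ⇒ p=33, q=2
i=3: a=1 ⇒ p=50, q=3
…
i=7: a=2 ⇒ p=1246, q=75
…
i=10: a=1 ⇒ p=4768, q=287
i=11: a=1 ⇒ p=7775, q=468
→ (7775, 468).  Check: 7775²=60450625, 276·468²=60450624, difference 1.

7775 468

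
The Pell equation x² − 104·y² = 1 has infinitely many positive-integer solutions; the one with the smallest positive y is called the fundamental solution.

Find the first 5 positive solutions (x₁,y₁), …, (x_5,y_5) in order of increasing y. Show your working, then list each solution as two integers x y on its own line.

[10; 5,20] for √104; ℓ=2 ⇒ convergent index 1
step 0: (10, 1)  from 10·(1,0) + (0,1)
step 1: (51, 5)  from 5·(10,1) + (1,0)
fundamental: x₁=51, y₁=5  (since 2601 − 104·25 = 1)
n=2: (51,5)∘(51,5) = (51·51+104·5·5, 51·5+5·51) = (5201,510)
n=3: (5201,510)∘(51,5) = (51·5201+104·5·510, 51·510+5·5201) = (530451,52015)
n=4: (530451,52015)∘(51,5) = (51·530451+104·5·52015, 51·52015+5·530451) = (54100801,5305020)
n=5: (54100801,5305020)∘(51,5) = (51·54100801+104·5·5305020, 51·5305020+5·54100801) = (5517751251,541060025)

51 5
5201 510
530451 52015
54100801 5305020
5517751251 541060025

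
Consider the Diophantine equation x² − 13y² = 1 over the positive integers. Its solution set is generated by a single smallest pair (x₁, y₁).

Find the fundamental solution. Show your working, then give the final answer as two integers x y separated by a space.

649 180

d=13: √d = [3; 1,1,1,1,6] (ℓ=5, odd), read p_9/q_9
a_0=3:  p_0=3·1+0=3,  q_0=3·0+1=1
a_1=1:  p_1=1·3+1=4,  q_1=1·1+0=1
…
a_3=1:  p_3=1·7+4=11,  q_3=1·2+1=3
a_4=1:  p_4=1·11+7=18,  q_4=1·3+2=5
…
a_6=1:  p_6=1·119+18=137,  q_6=1·33+5=38
a_7=1:  p_7=1·137+119=256,  q_7=1·38+33=71
a_8=1:  p_8=1·256+137=393,  q_8=1·71+38=109
a_9=1:  p_9=1·393+256=649,  q_9=1·109+71=180
(x₁, y₁) = (649, 180);  649² − 13·180² = 1 ✓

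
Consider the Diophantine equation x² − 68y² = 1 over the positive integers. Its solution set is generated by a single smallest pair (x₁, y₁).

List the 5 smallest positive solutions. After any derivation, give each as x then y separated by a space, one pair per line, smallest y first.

√68 = [8; 4,16, …], period ℓ=2 (even) → k=1
i=0: a=8 ⇒ p=8, q=1
i=1: a=4 ⇒ p=33, q=4
fundamental: x₁=33, y₁=4  (since 1089 − 68·16 = 1)
n=2: (33,4)∘(33,4) = (33·33+68·4·4, 33·4+4·33) = (2177,264)
n=3: (2177,264)∘(33,4) = (33·2177+68·4·264, 33·264+4·2177) = (143649,17420)
n=4: (143649,17420)∘(33,4) = (33·143649+68·4·17420, 33·17420+4·143649) = (9478657,1149456)
n=5: (9478657,1149456)∘(33,4) = (33·9478657+68·4·1149456, 33·1149456+4·9478657) = (625447713,75846676)

33 4
2177 264
143649 17420
9478657 1149456
625447713 75846676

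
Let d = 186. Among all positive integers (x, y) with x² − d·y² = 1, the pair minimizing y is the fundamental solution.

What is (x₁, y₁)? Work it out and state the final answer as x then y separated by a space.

7501 550

[13; 1,1,1,3,4,3,1,1,1,26] for √186; ℓ=10 ⇒ convergent index 9
step 0: (13, 1)  from 13·(1,0) + (0,1)
step 1: (14, 1)  from 1·(13,1) + (1,0)
…
step 3: (41, 3)  from 1·(27,2) + (14,1)
step 4: (150, 11)  from 3·(41,3) + (27,2)
step 5: (641, 47)  from 4·(150,11) + (41,3)
…
step 7: (2714, 199)  from 1·(2073,152) + (641,47)
step 8: (4787, 351)  from 1·(2714,199) + (2073,152)
step 9: (7501, 550)  from 1·(4787,351) + (2714,199)
→ (7501, 550).  Check: 7501²=56265001, 186·550²=56265000, difference 1.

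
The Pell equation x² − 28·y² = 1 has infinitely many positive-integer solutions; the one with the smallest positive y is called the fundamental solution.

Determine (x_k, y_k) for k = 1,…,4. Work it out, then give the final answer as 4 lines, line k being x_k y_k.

√28 = [5; 3,2,3,10, …], period ℓ=4 (even) → k=3
k=0  a_k=5  p_k/q_k = 5/1
…
k=2  a_k=2  p_k/q_k = 37/7
k=3  a_k=3  p_k/q_k = 127/24
fundamental: x₁=127, y₁=24  (since 16129 − 28·576 = 1)
k=2:  x_2 = 127·127+28·24·24 = 32257,  y_2 = 127·24+24·127 = 6096
k=3:  x_3 = 127·32257+28·24·6096 = 8193151,  y_3 = 127·6096+24·32257 = 1548360
k=4:  x_4 = 127·8193151+28·24·1548360 = 2081028097,  y_4 = 127·1548360+24·8193151 = 393277344

127 24
32257 6096
8193151 1548360
2081028097 393277344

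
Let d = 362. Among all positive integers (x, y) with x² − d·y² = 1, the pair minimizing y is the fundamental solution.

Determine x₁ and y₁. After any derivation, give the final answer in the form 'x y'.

√362 → a₀=19, period (38); ℓ=1 odd so k=1
i=0: a=19 ⇒ p=19, q=1
i=1: a=38 ⇒ p=723, q=38
fundamental: x₁=723, y₁=38  (since 522729 − 362·1444 = 1)

723 38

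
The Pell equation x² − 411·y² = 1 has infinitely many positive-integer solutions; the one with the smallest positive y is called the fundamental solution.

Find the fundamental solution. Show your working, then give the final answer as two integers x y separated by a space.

49730 2453

d=411: √d = [20; 3,1,1,1,19,1,1,1,3,40] (ℓ=10, even), read p_9/q_9
a_0=20:  p_0=20·1+0=20,  q_0=20·0+1=1
…
a_7=1:  p_7=1·4602+4379=8981,  q_7=1·227+216=443
a_8=1:  p_8=1·8981+4602=13583,  q_8=1·443+227=670
a_9=3:  p_9=3·13583+8981=49730,  q_9=3·670+443=2453
(x₁, y₁) = (49730, 2453);  49730² − 411·2453² = 1 ✓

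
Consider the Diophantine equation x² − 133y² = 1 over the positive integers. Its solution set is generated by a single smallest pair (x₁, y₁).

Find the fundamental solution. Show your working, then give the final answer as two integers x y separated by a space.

√133 → a₀=11, period (1,1,7,5,1,…,1,1,22); ℓ=16 even so k=15
a_0=11:  p_0=11·1+0=11,  q_0=11·0+1=1
a_1=1:  p_1=1·11+1=12,  q_1=1·1+0=1
…
a_5=1:  p_5=1·888+173=1061,  q_5=1·77+15=92
a_6=1:  p_6=1·1061+888=1949,  q_6=1·92+77=169
…
a_9=1:  p_9=1·7969+3010=10979,  q_9=1·691+261=952
…
a_11=1:  p_11=1·18948+10979=29927,  q_11=1·1643+952=2595
a_12=5:  p_12=5·29927+18948=168583,  q_12=5·2595+1643=14618
a_13=7:  p_13=7·168583+29927=1210008,  q_13=7·14618+2595=104921
a_14=1:  p_14=1·1210008+168583=1378591,  q_14=1·104921+14618=119539
a_15=1:  p_15=1·1378591+1210008=2588599,  q_15=1·119539+104921=224460
(x₁, y₁) = (2588599, 224460);  2588599² − 133·224460² = 1 ✓

2588599 224460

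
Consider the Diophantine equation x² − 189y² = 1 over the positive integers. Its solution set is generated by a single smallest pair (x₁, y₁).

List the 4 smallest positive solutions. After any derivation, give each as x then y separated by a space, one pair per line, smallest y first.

55 4
6049 440
665335 48396
73180801 5323120

d=189: √d = [13; 1,2,1,26] (ℓ=4, even), read p_3/q_3
i=0: a=13 ⇒ p=13, q=1
…
i=2: a=2 ⇒ p=41, q=3
i=3: a=1 ⇒ p=55, q=4
→ (55, 4).  Check: 55²=3025, 189·4²=3024, difference 1.
n=2: (55,4)∘(55,4) = (55·55+189·4·4, 55·4+4·55) = (6049,440)
n=3: (6049,440)∘(55,4) = (55·6049+189·4·440, 55·440+4·6049) = (665335,48396)
n=4: (665335,48396)∘(55,4) = (55·665335+189·4·48396, 55·48396+4·665335) = (73180801,5323120)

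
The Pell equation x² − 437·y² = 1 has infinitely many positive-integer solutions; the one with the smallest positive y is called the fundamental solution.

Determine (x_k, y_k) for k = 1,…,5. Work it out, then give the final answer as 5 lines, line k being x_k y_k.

√437 → a₀=20, period (1,9,2,9,1,40); ℓ=6 even so k=5
i=0: a=20 ⇒ p=20, q=1
i=1: a=1 ⇒ p=21, q=1
i=2: a=9 ⇒ p=209, q=10
i=3: a=2 ⇒ p=439, q=21
i=4: a=9 ⇒ p=4160, q=199
i=5: a=1 ⇒ p=4599, q=220
→ (4599, 220).  Check: 4599²=21150801, 437·220²=21150800, difference 1.
n=2: (4599,220)∘(4599,220) = (4599·4599+437·220·220, 4599·220+220·4599) = (42301601,2023560)
n=3: (42301601,2023560)∘(4599,220) = (4599·42301601+437·220·2023560, 4599·2023560+220·42301601) = (389090121399,18612704660)
n=4: (389090121399,18612704660)∘(4599,220) = (4599·389090121399+437·220·18612704660, 4599·18612704660+220·389090121399) = (3578850894326401,171199655439120)
n=5: (3578850894326401,171199655439120)∘(4599,220) = (4599·3578850894326401+437·220·171199655439120, 4599·171199655439120+220·3578850894326401) = (32918270136924114999,1574694412116321100)

4599 220
42301601 2023560
389090121399 18612704660
3578850894326401 171199655439120
32918270136924114999 1574694412116321100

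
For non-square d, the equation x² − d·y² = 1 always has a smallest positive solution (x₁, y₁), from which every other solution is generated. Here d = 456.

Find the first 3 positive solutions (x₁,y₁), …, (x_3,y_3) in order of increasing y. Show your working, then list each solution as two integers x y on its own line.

1025 48
2101249 98400
4307559425 201719952

√456 → a₀=21, period (2,1,4,1,2,42); ℓ=6 even so k=5
i=0: a=21 ⇒ p=21, q=1
i=1: a=2 ⇒ p=43, q=2
…
i=4: a=1 ⇒ p=363, q=17
i=5: a=2 ⇒ p=1025, q=48
(x₁, y₁) = (1025, 48);  1025² − 456·48² = 1 ✓
n=2: (1025,48)∘(1025,48) = (1025·1025+456·48·48, 1025·48+48·1025) = (2101249,98400)
n=3: (2101249,98400)∘(1025,48) = (1025·2101249+456·48·98400, 1025·98400+48·2101249) = (4307559425,201719952)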